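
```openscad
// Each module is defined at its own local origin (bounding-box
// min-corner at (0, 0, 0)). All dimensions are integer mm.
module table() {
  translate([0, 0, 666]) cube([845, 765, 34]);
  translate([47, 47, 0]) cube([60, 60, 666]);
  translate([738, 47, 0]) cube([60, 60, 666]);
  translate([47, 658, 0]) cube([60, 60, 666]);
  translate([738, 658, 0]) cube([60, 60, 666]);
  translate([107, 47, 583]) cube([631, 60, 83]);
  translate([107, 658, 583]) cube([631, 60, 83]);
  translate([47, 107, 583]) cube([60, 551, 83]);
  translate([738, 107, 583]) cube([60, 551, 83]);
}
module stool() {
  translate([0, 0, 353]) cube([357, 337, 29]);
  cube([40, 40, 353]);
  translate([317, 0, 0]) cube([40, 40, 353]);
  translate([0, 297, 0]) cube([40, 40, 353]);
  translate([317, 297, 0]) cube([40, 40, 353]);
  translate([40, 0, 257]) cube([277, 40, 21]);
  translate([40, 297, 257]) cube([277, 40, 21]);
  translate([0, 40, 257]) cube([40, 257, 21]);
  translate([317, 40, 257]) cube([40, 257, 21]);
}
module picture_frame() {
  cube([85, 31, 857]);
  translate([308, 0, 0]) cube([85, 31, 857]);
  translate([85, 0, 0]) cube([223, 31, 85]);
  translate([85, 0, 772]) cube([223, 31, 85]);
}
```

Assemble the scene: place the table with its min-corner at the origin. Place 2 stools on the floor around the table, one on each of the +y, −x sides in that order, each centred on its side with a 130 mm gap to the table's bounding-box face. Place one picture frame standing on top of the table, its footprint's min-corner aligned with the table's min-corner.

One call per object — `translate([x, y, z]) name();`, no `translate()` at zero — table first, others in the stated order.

table();
translate([244, 895, 0]) stool();
translate([-487, 214, 0]) stool();
translate([0, 0, 700]) picture_frame();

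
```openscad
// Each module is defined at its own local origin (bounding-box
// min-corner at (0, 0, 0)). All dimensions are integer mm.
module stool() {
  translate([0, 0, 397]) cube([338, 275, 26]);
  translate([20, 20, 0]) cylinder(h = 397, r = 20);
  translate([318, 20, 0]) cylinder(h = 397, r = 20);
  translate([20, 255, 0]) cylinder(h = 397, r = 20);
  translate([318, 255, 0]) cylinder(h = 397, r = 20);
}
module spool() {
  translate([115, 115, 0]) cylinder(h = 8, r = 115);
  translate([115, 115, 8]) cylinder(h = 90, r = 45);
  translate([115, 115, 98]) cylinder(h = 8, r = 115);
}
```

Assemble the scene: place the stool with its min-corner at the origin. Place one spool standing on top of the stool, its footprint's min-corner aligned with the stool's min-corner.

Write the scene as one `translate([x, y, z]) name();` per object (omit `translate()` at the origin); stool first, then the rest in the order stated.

stool();
translate([0, 0, 423]) spool();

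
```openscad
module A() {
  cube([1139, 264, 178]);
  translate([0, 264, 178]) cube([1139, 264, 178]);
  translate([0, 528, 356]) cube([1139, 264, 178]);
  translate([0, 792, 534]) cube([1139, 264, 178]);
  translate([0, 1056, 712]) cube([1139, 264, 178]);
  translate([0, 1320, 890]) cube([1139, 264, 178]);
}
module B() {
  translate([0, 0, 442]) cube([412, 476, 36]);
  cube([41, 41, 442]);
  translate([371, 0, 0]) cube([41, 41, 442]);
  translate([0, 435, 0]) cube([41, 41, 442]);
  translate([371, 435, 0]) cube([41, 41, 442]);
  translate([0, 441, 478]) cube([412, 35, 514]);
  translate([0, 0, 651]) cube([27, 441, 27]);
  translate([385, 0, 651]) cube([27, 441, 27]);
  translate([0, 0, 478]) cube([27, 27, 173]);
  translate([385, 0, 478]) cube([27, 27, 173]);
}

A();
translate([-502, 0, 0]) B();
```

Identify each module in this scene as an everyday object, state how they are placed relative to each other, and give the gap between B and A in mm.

A is a staircase. B is a chair. The chair is on the floor beside the staircase on its −x side. The gap between the chair and the staircase is 90 mm.

The chair's nearest face is 90 mm from the staircase's −x face.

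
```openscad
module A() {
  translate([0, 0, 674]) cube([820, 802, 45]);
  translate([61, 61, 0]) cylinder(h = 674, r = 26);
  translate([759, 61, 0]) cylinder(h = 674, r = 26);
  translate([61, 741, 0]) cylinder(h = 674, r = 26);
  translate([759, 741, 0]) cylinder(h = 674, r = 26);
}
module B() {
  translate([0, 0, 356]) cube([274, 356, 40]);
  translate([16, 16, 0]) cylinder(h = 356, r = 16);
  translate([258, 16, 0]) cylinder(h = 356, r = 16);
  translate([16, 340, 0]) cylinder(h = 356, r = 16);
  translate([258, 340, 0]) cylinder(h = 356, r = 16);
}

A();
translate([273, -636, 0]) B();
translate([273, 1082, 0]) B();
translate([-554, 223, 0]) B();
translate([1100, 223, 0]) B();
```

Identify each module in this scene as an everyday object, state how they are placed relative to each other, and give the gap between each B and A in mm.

A is a table. B is a stool. Four stools sit around the table at the −y, +y, −x, +x sides. The gap between each stool and the table is 280 mm.

Each stool's nearest face is 280 mm from the table's bounding box.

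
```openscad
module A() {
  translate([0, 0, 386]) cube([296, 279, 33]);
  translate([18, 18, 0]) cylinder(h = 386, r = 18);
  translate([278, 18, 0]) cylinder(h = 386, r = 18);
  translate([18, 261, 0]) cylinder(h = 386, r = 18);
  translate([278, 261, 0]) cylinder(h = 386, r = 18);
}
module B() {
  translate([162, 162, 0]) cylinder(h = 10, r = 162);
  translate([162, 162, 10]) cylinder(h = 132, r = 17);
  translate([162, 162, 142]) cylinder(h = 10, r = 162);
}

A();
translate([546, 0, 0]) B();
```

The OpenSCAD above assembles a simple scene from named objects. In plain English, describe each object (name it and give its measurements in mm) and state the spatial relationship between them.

A is a four-legged stool. The seat is 296×279 mm, 33 mm thick, top at z = 419 mm. It stands on four round legs, each 36 mm in diameter, from z = 0 to the seat underside, each leg's axis is inset half a diameter from the nearest pair of seat edges (so the leg's bounding box is flush with the corner).

B is a spool: two coaxial disc flanges of radius 162 mm and thickness 10 mm, joined by a core cylinder of radius 17 mm and height 132 mm. The lower flange rests on z = 0 and the three cylinders share a vertical axis.

The spool is on the floor beside the stool on its +x side.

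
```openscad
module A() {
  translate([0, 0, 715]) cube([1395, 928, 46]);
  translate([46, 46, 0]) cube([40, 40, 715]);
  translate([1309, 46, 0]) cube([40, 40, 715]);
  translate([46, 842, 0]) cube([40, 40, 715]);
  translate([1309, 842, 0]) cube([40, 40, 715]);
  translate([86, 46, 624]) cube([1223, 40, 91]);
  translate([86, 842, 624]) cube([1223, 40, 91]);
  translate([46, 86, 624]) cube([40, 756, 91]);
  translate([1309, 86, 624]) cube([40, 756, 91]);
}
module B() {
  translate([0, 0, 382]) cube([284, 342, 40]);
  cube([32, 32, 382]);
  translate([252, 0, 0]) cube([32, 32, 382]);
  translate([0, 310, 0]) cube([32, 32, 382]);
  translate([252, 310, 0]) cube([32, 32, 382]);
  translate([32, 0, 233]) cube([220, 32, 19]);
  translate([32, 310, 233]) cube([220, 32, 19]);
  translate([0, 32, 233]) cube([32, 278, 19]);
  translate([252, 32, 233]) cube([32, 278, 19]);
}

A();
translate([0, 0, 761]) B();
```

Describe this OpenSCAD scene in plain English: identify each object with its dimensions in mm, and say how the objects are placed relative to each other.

A is a rectangular dining table. The top is 1395×928×46 mm with its upper surface at z = 761 mm. It stands on four 40×40 mm square legs, each inset 46 mm from the nearest pair of top edges, running from the floor to the underside of the top. Four apron rails, 40 mm thick and 91 mm tall, run between adjacent legs with their top edges flush with the underside of the top and their outer faces flush with the legs' outer faces.

B is a simple wooden stool: a rectangular seat 284 mm (x) by 342 mm (y), 40 mm thick, top face at z = 422 mm, on four square legs, each 32×32 mm in cross-section. The legs rest on z = 0, each flush with a corner of the seat. Four stretchers, 32 mm wide and 19 mm tall, connect adjacent legs with their undersides at z = 233 mm, each running between the inner faces of the legs it joins and aligned with the legs' outer faces on the other axis.

The stool is on top of the table.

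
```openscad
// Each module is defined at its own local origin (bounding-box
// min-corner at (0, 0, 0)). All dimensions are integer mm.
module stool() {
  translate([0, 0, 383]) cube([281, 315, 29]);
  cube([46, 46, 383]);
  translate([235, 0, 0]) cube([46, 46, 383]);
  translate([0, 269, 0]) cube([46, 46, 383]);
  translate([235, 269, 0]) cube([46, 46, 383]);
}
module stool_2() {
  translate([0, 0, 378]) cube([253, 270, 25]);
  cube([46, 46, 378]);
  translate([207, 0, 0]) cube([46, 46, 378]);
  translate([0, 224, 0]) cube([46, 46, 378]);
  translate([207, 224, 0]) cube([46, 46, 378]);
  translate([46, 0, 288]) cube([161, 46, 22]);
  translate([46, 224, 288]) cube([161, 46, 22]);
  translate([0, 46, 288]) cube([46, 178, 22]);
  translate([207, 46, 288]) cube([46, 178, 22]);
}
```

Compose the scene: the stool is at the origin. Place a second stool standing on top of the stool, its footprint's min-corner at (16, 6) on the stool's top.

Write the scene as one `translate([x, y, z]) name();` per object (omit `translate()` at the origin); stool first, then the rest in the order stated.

stool();
translate([16, 6, 412]) stool_2();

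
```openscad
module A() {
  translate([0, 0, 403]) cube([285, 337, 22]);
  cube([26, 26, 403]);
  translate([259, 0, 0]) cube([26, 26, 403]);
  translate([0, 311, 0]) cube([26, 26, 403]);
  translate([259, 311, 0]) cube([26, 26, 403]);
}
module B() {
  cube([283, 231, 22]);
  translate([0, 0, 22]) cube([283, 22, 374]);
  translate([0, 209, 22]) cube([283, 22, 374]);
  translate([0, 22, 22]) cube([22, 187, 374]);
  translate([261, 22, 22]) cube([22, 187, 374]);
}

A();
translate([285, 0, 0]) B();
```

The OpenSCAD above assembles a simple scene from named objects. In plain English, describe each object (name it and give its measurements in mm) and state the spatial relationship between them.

A is a four-legged stool. The seat is a 285×337×22 mm slab whose top surface is at z = 425 mm; four square legs, each 26×26 mm in cross-section, run from the floor (z = 0) to the underside of the seat, each flush with a corner of the seat.

B is an open storage box with external size 283×231×396 mm and wall thickness 22 mm (the base is also 22 mm thick). The base covers the whole footprint; the four walls stand on the base, with the y-facing walls full-width and the x-facing walls fitting between their inner faces.

The open box is against the stool's +x side, with their −y faces flush.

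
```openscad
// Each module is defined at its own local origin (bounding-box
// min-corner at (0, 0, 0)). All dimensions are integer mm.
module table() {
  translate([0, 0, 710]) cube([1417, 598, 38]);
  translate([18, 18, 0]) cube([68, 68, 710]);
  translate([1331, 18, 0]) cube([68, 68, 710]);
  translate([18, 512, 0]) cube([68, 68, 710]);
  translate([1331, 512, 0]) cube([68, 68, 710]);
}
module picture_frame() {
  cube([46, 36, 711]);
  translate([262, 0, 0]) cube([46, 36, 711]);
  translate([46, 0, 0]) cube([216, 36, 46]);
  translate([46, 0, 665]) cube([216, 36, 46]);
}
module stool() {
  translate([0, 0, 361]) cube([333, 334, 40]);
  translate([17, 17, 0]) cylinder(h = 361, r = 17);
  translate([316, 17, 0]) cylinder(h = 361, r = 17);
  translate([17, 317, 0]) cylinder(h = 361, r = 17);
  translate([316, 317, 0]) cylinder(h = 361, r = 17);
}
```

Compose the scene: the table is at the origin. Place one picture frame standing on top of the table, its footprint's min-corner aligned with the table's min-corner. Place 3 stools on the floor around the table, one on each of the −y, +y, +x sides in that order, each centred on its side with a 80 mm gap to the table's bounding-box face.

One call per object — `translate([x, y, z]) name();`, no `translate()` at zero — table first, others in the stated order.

table();
translate([0, 0, 748]) picture_frame();
translate([542, -414, 0]) stool();
translate([542, 678, 0]) stool();
translate([1497, 132, 0]) stool();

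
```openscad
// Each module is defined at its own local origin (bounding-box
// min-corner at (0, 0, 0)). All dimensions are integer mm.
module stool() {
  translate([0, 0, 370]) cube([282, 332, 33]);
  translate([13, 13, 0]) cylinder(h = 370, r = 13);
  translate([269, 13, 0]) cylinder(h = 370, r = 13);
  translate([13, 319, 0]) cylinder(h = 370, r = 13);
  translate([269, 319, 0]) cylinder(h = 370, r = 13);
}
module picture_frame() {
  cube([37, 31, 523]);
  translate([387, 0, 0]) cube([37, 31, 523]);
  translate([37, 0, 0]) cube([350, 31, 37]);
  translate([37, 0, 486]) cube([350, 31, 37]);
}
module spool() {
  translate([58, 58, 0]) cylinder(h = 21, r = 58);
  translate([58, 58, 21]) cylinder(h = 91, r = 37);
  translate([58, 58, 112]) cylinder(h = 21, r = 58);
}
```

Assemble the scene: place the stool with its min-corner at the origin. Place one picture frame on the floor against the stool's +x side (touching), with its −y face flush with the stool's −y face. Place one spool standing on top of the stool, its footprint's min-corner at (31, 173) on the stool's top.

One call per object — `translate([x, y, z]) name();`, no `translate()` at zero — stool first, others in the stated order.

stool();
translate([282, 0, 0]) picture_frame();
translate([31, 173, 403]) spool();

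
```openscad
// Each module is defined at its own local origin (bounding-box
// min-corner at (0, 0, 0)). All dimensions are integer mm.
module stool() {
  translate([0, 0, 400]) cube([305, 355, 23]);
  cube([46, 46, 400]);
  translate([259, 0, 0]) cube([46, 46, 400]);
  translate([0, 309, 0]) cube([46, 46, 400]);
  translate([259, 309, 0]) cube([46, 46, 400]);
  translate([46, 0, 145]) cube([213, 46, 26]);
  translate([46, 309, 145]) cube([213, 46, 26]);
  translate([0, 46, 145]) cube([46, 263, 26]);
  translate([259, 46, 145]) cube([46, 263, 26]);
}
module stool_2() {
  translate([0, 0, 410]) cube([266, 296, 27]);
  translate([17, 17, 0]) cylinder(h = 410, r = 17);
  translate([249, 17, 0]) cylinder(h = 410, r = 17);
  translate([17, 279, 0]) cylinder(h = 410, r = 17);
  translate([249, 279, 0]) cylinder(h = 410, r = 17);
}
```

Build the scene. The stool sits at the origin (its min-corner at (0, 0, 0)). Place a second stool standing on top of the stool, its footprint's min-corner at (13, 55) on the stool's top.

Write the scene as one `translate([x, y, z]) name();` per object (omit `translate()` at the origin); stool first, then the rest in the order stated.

stool();
translate([13, 55, 423]) stool_2();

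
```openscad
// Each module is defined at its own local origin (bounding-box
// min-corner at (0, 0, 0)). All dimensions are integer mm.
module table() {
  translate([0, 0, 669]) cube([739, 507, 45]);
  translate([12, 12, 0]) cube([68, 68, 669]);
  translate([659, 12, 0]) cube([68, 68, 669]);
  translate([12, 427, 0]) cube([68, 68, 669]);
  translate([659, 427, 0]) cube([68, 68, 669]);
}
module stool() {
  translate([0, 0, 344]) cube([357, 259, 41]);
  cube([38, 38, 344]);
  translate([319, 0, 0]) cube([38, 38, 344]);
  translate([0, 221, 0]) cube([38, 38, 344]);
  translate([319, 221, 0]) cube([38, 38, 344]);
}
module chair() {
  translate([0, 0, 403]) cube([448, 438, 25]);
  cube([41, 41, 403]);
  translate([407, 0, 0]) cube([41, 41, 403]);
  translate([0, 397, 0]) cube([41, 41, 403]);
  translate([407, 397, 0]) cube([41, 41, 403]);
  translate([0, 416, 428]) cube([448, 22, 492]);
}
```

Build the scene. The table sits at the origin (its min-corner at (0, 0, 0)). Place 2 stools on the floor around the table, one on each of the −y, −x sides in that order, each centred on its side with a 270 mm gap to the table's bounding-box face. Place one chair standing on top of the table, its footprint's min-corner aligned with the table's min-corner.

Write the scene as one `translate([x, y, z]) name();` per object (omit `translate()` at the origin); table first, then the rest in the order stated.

table();
translate([191, -529, 0]) stool();
translate([-627, 124, 0]) stool();
translate([0, 0, 714]) chair();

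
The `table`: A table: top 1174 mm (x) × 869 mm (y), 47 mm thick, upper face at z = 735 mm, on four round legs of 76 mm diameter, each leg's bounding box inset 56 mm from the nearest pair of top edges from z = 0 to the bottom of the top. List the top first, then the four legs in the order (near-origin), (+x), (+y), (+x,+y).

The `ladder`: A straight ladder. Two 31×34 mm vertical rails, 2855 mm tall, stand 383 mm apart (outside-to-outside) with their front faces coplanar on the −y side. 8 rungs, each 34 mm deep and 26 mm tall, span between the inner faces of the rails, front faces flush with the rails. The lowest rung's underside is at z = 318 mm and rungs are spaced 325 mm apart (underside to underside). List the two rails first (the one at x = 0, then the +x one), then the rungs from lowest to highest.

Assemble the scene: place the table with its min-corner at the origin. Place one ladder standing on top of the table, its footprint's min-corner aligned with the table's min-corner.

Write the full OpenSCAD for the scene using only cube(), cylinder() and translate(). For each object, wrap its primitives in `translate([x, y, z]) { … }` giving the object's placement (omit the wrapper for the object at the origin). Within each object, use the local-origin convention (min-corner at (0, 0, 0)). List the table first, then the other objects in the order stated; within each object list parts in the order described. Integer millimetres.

translate([0, 0, 688]) cube([1174, 869, 47]);
translate([94, 94, 0]) cylinder(h = 688, r = 38);
translate([1080, 94, 0]) cylinder(h = 688, r = 38);
translate([94, 775, 0]) cylinder(h = 688, r = 38);
translate([1080, 775, 0]) cylinder(h = 688, r = 38);
translate([0, 0, 735]) {
  cube([31, 34, 2855]);
  translate([352, 0, 0]) cube([31, 34, 2855]);
  translate([31, 0, 318]) cube([321, 34, 26]);
  translate([31, 0, 643]) cube([321, 34, 26]);
  translate([31, 0, 968]) cube([321, 34, 26]);
  translate([31, 0, 1293]) cube([321, 34, 26]);
  translate([31, 0, 1618]) cube([321, 34, 26]);
  translate([31, 0, 1943]) cube([321, 34, 26]);
  translate([31, 0, 2268]) cube([321, 34, 26]);
  translate([31, 0, 2593]) cube([321, 34, 26]);
}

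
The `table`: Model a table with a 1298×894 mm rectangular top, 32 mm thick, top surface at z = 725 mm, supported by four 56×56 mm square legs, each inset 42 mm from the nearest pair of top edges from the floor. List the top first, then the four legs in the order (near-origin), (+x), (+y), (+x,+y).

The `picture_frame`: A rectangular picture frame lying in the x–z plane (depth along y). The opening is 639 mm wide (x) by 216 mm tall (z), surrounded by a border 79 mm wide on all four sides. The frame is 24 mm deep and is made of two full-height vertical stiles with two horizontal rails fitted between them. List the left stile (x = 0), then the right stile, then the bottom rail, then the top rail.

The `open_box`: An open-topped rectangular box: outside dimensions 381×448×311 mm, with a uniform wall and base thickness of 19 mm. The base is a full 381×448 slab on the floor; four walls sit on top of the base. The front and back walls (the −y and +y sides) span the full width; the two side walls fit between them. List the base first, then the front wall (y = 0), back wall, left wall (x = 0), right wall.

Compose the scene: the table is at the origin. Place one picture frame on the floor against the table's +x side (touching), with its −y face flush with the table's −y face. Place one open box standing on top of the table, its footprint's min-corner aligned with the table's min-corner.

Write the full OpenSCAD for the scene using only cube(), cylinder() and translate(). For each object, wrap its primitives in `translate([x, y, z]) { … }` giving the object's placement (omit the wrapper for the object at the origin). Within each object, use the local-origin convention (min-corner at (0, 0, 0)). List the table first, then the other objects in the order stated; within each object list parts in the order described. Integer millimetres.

translate([0, 0, 693]) cube([1298, 894, 32]);
translate([42, 42, 0]) cube([56, 56, 693]);
translate([1200, 42, 0]) cube([56, 56, 693]);
translate([42, 796, 0]) cube([56, 56, 693]);
translate([1200, 796, 0]) cube([56, 56, 693]);
translate([1298, 0, 0]) {
  cube([79, 24, 374]);
  translate([718, 0, 0]) cube([79, 24, 374]);
  translate([79, 0, 0]) cube([639, 24, 79]);
  translate([79, 0, 295]) cube([639, 24, 79]);
}
translate([0, 0, 725]) {
  cube([381, 448, 19]);
  translate([0, 0, 19]) cube([381, 19, 292]);
  translate([0, 429, 19]) cube([381, 19, 292]);
  translate([0, 19, 19]) cube([19, 410, 292]);
  translate([362, 19, 19]) cube([19, 410, 292]);
}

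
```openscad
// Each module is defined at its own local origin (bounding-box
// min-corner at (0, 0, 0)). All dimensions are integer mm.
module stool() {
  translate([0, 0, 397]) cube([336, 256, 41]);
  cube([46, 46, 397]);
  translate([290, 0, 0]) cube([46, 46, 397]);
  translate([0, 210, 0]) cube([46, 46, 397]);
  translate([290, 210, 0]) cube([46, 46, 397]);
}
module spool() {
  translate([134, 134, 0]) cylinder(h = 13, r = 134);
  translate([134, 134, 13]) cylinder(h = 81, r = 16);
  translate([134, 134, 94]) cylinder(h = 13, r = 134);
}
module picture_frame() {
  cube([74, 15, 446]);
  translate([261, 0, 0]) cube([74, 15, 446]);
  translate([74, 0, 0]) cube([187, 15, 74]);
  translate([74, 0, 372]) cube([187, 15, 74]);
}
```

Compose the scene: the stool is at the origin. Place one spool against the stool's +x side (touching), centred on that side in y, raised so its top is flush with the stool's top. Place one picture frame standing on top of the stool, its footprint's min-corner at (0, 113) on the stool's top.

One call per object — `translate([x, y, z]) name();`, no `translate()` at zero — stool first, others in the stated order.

stool();
translate([336, -6, 331]) spool();
translate([0, 113, 438]) picture_frame();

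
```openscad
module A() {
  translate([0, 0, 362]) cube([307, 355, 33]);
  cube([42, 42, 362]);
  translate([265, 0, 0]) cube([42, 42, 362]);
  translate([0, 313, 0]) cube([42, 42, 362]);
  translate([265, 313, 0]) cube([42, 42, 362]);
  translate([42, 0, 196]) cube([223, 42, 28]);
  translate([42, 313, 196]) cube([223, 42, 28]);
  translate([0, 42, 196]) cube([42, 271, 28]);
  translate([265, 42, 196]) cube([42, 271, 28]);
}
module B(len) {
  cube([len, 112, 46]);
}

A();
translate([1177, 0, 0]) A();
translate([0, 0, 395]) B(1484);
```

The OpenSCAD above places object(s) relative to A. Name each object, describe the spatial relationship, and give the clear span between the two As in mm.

A is a stool. B is a beam. A beam spans the tops of two stools. The clear span between the two stools is 870 mm.

Second stool starts at x = 1177; first ends at x = 307; clear span = 1177 − 307 = 870 mm.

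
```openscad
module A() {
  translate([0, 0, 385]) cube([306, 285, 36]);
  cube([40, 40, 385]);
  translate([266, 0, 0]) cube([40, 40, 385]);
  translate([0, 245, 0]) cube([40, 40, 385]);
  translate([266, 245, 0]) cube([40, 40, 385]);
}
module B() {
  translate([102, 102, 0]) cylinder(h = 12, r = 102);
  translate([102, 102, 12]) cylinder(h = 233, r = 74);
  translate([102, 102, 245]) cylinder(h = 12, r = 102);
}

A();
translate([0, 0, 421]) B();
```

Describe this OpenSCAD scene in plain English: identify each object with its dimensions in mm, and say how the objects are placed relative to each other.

A is a simple wooden stool: a rectangular seat 306 mm (x) by 285 mm (y), 36 mm thick, top face at z = 421 mm, on four square legs, each 40×40 mm in cross-section. The legs rest on z = 0, each flush with a corner of the seat.

B is a spool: two coaxial disc flanges of radius 102 mm and thickness 12 mm, joined by a core cylinder of radius 74 mm and height 233 mm. The lower flange rests on z = 0 and the three cylinders share a vertical axis.

The spool is on top of the stool.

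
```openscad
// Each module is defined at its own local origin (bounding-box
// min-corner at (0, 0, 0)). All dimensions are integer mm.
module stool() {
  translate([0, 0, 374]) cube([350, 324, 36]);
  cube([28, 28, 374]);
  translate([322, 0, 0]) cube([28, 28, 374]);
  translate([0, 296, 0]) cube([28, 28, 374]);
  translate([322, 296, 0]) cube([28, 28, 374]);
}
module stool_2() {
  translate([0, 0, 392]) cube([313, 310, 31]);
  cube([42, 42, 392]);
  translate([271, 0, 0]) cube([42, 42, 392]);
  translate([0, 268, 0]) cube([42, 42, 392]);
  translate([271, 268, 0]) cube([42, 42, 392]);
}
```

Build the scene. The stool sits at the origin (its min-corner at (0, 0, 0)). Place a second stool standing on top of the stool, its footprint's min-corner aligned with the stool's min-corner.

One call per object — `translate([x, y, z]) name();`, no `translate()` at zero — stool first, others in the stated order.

stool();
translate([0, 0, 410]) stool_2();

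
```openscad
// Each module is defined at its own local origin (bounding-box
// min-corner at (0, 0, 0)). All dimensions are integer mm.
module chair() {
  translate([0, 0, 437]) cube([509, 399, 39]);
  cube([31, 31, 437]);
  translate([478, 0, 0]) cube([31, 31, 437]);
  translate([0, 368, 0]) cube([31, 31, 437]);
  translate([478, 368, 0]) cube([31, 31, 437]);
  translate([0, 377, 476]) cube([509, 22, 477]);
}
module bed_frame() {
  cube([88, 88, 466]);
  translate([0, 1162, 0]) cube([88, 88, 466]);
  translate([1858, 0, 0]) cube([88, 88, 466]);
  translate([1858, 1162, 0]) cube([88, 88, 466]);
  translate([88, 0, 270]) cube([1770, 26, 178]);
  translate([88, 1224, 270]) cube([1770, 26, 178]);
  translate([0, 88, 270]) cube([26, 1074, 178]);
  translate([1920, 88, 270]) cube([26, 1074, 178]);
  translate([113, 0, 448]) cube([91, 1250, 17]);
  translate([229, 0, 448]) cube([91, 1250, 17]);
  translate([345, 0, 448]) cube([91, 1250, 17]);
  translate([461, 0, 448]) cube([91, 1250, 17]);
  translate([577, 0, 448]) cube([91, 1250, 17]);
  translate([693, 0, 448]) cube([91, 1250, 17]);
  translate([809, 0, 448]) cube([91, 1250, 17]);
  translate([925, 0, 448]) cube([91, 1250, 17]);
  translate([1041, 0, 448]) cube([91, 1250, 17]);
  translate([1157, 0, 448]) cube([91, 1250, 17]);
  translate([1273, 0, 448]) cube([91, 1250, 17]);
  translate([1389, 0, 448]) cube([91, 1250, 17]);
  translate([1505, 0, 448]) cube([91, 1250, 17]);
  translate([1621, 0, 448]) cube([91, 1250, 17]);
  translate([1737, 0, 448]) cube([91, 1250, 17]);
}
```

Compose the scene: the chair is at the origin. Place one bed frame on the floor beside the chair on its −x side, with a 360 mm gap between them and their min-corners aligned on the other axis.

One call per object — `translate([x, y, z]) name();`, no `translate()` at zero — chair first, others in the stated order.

chair();
translate([-2306, 0, 0]) bed_frame();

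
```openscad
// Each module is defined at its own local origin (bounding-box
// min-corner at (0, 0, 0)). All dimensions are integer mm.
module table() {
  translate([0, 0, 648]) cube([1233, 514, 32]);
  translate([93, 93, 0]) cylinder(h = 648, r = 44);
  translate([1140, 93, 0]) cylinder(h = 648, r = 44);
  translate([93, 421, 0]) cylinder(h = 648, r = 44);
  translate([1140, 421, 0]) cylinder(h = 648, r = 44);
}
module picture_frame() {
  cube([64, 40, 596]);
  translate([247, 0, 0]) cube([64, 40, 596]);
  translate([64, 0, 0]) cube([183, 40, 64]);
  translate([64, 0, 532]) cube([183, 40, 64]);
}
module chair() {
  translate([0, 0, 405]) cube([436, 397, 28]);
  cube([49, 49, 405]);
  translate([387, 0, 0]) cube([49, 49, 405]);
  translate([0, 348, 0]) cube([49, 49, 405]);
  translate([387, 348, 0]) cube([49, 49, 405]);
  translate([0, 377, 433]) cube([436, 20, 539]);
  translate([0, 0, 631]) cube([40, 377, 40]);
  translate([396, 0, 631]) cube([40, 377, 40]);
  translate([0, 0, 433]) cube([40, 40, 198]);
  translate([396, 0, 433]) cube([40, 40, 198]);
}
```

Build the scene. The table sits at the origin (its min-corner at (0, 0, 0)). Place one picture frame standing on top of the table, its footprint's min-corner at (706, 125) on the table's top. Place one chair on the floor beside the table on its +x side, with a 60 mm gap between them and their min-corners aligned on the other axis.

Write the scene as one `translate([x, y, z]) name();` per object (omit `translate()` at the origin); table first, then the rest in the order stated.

table();
translate([706, 125, 680]) picture_frame();
translate([1293, 0, 0]) chair();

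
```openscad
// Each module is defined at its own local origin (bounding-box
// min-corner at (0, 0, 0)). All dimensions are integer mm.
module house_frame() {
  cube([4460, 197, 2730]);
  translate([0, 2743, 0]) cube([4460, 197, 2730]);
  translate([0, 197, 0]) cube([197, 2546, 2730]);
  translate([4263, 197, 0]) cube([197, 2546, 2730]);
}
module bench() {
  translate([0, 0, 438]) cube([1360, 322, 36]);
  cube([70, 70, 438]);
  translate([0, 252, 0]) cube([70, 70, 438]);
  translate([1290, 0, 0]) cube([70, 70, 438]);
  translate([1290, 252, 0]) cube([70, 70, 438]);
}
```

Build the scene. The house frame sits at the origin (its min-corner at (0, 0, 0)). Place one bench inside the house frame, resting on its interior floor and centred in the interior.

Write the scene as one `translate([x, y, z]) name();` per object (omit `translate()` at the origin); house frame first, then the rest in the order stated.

house_frame();
translate([1550, 1309, 0]) bench();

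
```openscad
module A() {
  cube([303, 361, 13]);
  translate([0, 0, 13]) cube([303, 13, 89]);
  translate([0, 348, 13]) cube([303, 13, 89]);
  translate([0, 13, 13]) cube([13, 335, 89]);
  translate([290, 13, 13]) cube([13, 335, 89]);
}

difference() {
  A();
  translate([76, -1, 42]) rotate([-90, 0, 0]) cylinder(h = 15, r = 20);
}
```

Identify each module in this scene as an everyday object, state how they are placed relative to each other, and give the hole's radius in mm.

The subtracted cylinder has r = 20 mm.

A is an open box. The open box has a circular hole through its front wall. The hole's radius is 20 mm.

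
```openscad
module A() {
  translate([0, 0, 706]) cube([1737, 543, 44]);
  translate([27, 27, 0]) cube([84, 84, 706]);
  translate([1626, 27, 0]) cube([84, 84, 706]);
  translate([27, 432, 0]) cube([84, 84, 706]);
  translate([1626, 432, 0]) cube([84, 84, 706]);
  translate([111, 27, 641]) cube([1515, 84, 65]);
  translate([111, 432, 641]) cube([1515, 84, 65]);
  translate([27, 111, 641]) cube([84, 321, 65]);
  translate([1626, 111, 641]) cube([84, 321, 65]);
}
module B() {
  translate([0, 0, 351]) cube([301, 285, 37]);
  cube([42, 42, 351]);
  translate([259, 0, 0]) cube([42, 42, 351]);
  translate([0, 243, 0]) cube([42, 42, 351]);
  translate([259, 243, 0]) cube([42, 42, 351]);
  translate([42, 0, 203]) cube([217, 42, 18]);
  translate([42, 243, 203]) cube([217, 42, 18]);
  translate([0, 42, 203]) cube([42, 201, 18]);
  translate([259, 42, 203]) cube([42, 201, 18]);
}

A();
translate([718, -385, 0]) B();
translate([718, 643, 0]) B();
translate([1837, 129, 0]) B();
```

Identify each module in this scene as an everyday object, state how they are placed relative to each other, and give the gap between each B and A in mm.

A is a table. B is a stool. Three stools sit around the table at the −y, +y, +x sides. The gap between each stool and the table is 100 mm.

Each stool's nearest face is 100 mm from the table's bounding box.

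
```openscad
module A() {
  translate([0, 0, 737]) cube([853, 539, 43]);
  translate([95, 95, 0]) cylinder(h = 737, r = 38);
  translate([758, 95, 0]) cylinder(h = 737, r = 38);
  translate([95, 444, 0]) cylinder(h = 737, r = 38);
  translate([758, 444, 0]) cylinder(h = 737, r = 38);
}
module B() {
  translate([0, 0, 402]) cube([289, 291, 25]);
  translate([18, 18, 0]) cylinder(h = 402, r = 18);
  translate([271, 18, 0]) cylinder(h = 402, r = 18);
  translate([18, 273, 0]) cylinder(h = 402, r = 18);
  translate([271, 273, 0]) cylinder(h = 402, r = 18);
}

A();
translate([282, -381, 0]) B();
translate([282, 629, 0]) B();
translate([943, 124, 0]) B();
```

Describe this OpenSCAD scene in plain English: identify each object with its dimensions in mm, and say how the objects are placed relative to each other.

A is a table with a 853×539 mm rectangular top, 43 mm thick, top surface at z = 780 mm, supported by four round legs of 76 mm diameter, each leg's bounding box inset 57 mm from the nearest pair of top edges, running from the floor.

B is a simple wooden stool: a rectangular seat 289 mm (x) by 291 mm (y), 25 mm thick, top face at z = 427 mm, on four round legs, each 36 mm in diameter. The legs rest on z = 0, each leg's axis is inset half a diameter from the nearest pair of seat edges (so the leg's bounding box is flush with the corner).

Three stools sit around the table at the −y, +y, +x sides.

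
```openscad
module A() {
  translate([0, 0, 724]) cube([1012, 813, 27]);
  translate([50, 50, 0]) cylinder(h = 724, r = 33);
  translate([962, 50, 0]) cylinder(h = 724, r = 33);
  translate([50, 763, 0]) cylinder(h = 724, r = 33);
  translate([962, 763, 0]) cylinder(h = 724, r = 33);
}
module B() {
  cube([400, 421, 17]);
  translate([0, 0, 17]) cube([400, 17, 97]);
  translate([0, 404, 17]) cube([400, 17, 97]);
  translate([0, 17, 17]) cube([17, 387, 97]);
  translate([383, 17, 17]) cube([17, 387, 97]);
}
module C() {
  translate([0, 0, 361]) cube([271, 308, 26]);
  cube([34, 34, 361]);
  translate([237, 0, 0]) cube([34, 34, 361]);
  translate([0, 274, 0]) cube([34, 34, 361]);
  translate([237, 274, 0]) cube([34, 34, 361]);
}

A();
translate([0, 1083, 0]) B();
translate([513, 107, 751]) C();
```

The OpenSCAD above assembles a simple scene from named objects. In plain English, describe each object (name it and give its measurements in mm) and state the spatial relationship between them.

A is a rectangular dining table. The top is 1012×813×27 mm with its upper surface at z = 751 mm. It stands on four round legs of 66 mm diameter, each leg's bounding box inset 17 mm from the nearest pair of top edges, running from the floor to the underside of the top.

B is an open storage box with external size 400×421×114 mm and wall thickness 17 mm (the base is also 17 mm thick). The base covers the whole footprint; the four walls stand on the base, with the y-facing walls full-width and the x-facing walls fitting between their inner faces.

C is a four-legged stool. The seat is 271×308 mm, 26 mm thick, top at z = 387 mm. It stands on four square legs, each 34×34 mm in cross-section, from z = 0 to the seat underside, each flush with a corner of the seat.

The open box is on the floor beside the table on its +y side. The stool is on top of the table.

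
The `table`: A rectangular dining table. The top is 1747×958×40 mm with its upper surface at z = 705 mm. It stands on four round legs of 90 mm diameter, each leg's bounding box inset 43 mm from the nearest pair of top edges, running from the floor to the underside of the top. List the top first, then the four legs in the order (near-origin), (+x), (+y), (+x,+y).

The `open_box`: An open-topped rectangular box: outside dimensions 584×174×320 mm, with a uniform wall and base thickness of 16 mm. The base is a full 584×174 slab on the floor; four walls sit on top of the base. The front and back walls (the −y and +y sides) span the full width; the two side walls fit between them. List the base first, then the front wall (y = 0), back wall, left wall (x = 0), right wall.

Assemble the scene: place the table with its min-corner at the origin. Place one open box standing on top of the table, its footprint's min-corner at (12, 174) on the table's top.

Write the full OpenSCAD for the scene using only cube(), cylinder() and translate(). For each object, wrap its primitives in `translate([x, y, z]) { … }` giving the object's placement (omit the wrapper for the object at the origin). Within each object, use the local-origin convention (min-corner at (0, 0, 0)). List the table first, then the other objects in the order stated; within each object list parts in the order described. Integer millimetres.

translate([0, 0, 665]) cube([1747, 958, 40]);
translate([88, 88, 0]) cylinder(h = 665, r = 45);
translate([1659, 88, 0]) cylinder(h = 665, r = 45);
translate([88, 870, 0]) cylinder(h = 665, r = 45);
translate([1659, 870, 0]) cylinder(h = 665, r = 45);
translate([12, 174, 705]) {
  cube([584, 174, 16]);
  translate([0, 0, 16]) cube([584, 16, 304]);
  translate([0, 158, 16]) cube([584, 16, 304]);
  translate([0, 16, 16]) cube([16, 142, 304]);
  translate([568, 16, 16]) cube([16, 142, 304]);
}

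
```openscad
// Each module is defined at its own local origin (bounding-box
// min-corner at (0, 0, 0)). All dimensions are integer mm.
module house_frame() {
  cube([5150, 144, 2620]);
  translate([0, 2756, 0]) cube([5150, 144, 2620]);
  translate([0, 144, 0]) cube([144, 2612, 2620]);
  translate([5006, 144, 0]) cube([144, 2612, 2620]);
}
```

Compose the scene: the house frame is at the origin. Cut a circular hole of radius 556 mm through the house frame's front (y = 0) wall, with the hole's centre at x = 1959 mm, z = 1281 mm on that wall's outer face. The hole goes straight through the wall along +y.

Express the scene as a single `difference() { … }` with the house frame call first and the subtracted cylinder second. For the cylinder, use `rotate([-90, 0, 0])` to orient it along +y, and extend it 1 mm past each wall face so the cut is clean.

difference() {
  house_frame();
  translate([1959, -1, 1281]) rotate([-90, 0, 0]) cylinder(h = 146, r = 556);
}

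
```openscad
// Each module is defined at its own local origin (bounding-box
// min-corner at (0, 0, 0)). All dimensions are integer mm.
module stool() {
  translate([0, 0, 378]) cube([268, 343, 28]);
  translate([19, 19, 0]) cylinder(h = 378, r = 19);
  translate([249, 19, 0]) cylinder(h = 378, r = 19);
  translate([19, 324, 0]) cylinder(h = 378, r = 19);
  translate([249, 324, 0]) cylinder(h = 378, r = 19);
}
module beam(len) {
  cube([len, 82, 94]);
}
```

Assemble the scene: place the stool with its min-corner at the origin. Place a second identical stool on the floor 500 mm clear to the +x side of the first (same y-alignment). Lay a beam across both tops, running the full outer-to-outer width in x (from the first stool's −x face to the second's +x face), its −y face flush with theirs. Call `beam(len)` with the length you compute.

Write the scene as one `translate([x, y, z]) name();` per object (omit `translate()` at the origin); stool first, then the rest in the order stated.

stool();
translate([768, 0, 0]) stool();
translate([0, 0, 406]) beam(1036);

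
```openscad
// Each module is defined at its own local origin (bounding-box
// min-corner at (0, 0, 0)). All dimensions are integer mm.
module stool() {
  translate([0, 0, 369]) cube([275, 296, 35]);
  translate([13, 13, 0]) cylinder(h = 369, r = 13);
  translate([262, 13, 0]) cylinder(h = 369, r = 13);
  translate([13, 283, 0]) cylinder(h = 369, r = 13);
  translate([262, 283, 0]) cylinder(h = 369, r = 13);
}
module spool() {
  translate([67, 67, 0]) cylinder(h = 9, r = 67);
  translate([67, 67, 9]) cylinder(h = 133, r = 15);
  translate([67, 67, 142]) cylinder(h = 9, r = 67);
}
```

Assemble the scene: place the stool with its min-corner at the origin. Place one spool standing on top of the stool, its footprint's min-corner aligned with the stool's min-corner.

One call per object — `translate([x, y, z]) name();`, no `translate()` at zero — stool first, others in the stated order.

stool();
translate([0, 0, 404]) spool();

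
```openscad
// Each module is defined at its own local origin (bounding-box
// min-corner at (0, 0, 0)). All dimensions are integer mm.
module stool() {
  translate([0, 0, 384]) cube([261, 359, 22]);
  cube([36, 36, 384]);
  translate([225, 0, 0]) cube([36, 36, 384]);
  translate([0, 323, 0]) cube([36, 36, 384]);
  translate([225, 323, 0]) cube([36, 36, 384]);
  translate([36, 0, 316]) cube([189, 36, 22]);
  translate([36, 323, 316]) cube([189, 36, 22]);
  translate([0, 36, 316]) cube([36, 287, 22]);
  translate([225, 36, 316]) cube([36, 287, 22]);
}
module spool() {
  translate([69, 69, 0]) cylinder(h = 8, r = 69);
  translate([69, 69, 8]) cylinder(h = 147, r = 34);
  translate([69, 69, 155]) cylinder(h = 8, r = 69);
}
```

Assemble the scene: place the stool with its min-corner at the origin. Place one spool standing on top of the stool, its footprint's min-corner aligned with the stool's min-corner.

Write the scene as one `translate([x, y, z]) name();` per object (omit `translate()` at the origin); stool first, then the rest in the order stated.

stool();
translate([0, 0, 406]) spool();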